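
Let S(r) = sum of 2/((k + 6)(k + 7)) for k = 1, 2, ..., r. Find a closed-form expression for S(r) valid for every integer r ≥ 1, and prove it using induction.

We claim S(r) = 2r/(7(r + 7)) for all r ≥ 1.
When r = 1: S(1) = 1/28, and the closed form gives 1/28. They agree.
Suppose the result is true for r = k, so S(k) = 2k/(7(k + 7)).
Then S(k+1) = S(k) + (2/((k + 7)(k + 8))) = (2k/(7(k + 7))) + (2/((k + 7)(k + 8))).
Simplifying, S(k+1) = 2(k + 1)/(7(k + 8)) = 2(k+1)/(7((k+1) + 7)),
which is the closed form with r = k+1.
Hence, by induction on r, the claim holds for every r ≥ 1.

S(r) = 2r/(7(r + 7))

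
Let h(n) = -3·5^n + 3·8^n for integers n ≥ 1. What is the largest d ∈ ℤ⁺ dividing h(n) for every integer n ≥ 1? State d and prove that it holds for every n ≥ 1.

Computing the first values: h(1) = 9 and h(2) = 117; gcd(9, 117) = 9, so d ≤ 9.
We prove 9 | -3·5^n + 3·8^n for all n ≥ 1 by induction on n.
Base case (n = 1): h(1) = 9 = 9·(1), so 9 | h(1).
Inductive step: suppose the statement holds for some r ≥ 1, i.e. 9 | h(r). Then
h(r+1) − 8·h(r) = (-3·5^(r+1) + 3·8^(r+1)) − 8·(-3·5^r + 3·8^r) = (-3)·5^r·(5 − 8) = (9)·5^r. Since 9 | h(r) by the inductive hypothesis, 9 | 8·h(r); and 9 | 9 since 9 = 9·1. Therefore 9 | h(r+1).
This completes the induction.
Therefore the largest such d is 9.

d = 9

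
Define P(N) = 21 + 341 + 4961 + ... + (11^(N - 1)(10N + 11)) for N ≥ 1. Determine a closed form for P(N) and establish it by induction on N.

P(N) = 11^N(N + 1) - 1

We claim P(N) = 11^N(N + 1) - 1 for all N ≥ 1.
Base case (N = 1): P(1) = 21, and the closed form gives 21. They agree.
Inductive step: assume the claim holds for N = m, so P(m) = 11^m(m + 1) - 1.
Then P(m+1) = P(m) + (11^m(10m + 21)) = (11^m(m + 1) - 1) + (11^m(10m + 21)).
Simplifying, P(m+1) = 11·11^m·m + 22·11^m - 1 = 11^(m+1)((m+1) + 1) - 1,
which is the closed form with N = m+1.
This completes the induction.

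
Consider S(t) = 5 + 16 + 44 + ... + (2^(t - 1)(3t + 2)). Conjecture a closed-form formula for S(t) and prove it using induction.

We claim S(t) = 2^t(3t - 1) + 1 for all t ≥ 1.
Base case (t = 1): S(1) = 5, and the closed form gives 5. They agree.
For the inductive step, assume it holds for an arbitrary m ≥ 1, so S(m) = 2^m(3m - 1) + 1.
Then S(m+1) = S(m) + (2^m(3m + 5)) = (2^m(3m - 1) + 1) + (2^m(3m + 5)).
Simplifying, S(m+1) = 6·2^m·m + 4·2^m + 1 = 2^(m+1)(3(m+1) - 1) + 1,
which is the closed form with t = m+1.
By the principle of mathematical induction, the result holds for all t ≥ 1.

S(t) = 2^t(3t - 1) + 1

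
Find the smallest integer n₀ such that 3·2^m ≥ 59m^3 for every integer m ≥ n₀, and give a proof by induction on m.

n₀ = 17

At m = 16: 196608 < 241664, so the inequality fails and n₀ ≥ 17. We prove 3·2^m ≥ 59m^3 for all m ≥ 17.
Base step (m = 17): 3·2^m = 393216 and 59m^3 = 289867, so 393216 ≥ 289867.
For the inductive step, assume it holds for an arbitrary p ≥ 17, so 3·2^p ≥ 59p^3.
Then 3·2^(p + 1) = 2·(3·2^p) ≥ 2·(59p^3).
Also, for p ≥ 17 we have 2·(59p^3) ≥ 59(p+1)^3, since 2 ≥ (1 + 1/p)^3 for all p ≥ 17.
Combining, 3·2^(p + 1) ≥ 59(p+1)^3.
This completes the induction.
Hence the smallest such n₀ is 17.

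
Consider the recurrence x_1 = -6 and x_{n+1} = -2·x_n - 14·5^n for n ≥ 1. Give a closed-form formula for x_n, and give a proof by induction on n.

x_n = (-2)^(n + 1) - 2·5^n

Computing the first terms: x_1 = -6, x_2 = -58, x_3 = -234. This suggests x_n = (-2)^(n + 1) - 2·5^n.
For the base case n = 1: the formula gives -6 = -6 = x_1.
Inductive step: suppose the statement holds for some j ≥ 1, so x_j = (-2)^(j + 1) - 2·5^j.
Then x_{j+1} = -2·x_j - 14·5^j = -2·((-2)^(j + 1) - 2·5^j) - 14·5^j = (-2)^(j + 2) - 2·5^(j + 1) = (-2)^((j+1) + 1) - 2·5^(j+1),
which is the claimed formula at n = j+1.
This completes the induction.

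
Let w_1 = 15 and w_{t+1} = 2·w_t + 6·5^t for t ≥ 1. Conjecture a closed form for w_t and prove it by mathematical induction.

w_t = 5·2^(t - 1) + 2·5^t

Computing the first terms: w_1 = 15, w_2 = 60, w_3 = 270. This suggests w_t = 5·2^(t - 1) + 2·5^t.
Base case (t = 1): the formula gives 15 = 15 = w_1.
For the inductive step, assume it holds for an arbitrary p ≥ 1, so w_p = 5·2^(p - 1) + 2·5^p.
Then w_{p+1} = 2·w_p + 6·5^p = 2·(5·2^(p - 1) + 2·5^p) + 6·5^p = 5·2^p + 2·5^(p + 1) = 5·2^((p+1) - 1) + 2·5^(p+1),
which is the claimed formula at t = p+1.
This completes the induction.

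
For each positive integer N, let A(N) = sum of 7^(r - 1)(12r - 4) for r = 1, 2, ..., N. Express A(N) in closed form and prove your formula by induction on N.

We claim A(N) = 7^N(2N - 1) + 1 for all N ≥ 1.
For the base case N = 1: A(1) = 8, and the closed form gives 8. They agree.
Inductive step: assume the claim holds for N = r, so A(r) = 7^r(2r - 1) + 1.
Then A(r+1) = A(r) + (7^r(12r + 8)) = (7^r(2r - 1) + 1) + (7^r(12r + 8)).
Simplifying, A(r+1) = 14·7^r·r + 7·7^r + 1 = 7^(r+1)(2(r+1) - 1) + 1,
which is the closed form with N = r+1.
Hence, by induction on N, the claim holds for every N ≥ 1.

A(N) = 7^N(2N - 1) + 1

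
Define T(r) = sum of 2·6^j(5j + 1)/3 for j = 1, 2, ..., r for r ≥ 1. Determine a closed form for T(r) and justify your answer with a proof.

T(r) = 4·6^r·r

We claim T(r) = 4·6^r·r for all r ≥ 1.
When r = 1: T(1) = 24, and the closed form gives 24. They agree.
Suppose the result is true for r = j, so T(j) = 4·6^j·j.
Then T(j+1) = T(j) + (6^j(20j + 24)) = (4·6^j·j) + (6^j(20j + 24)).
Simplifying, T(j+1) = 24·6^j(j + 1) = 4·6^(j+1)·(j+1),
which is the closed form with r = j+1.
Hence, by induction on r, the claim holds for every r ≥ 1.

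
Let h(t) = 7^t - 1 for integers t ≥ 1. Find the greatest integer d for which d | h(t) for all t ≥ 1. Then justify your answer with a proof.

Computing the first values: h(1) = 6 and h(2) = 48; gcd(6, 48) = 6, so d ≤ 6.
We prove 6 | 7^t - 1 for all t ≥ 1 by induction on t.
For the base case t = 1: h(1) = 6 = 6·(1), so 6 | h(1).
Inductive step: suppose the statement holds for some r ≥ 1, i.e. 6 | h(r). Then
7^{r+1} − 1^{r+1} = 7·7^r − 1·1^r = 7·(7^r − 1^r) + (6)·1^r. The first term is divisible by 6 by the inductive hypothesis, and the second term (6)·1^r is divisible by 6 since 6 | 6. Hence 6 | h(r+1).
By induction, the statement is established for all t ≥ 1.
Therefore the largest such d is 6.

d = 6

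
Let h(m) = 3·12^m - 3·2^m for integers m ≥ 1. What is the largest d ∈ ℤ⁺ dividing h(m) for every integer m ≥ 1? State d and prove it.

d = 30

Computing the first values: h(1) = 30 and h(2) = 420; gcd(30, 420) = 30, so d ≤ 30.
We prove 30 | 3·12^m - 3·2^m for all m ≥ 1 by induction on m.
For the base case m = 1: h(1) = 30 = 30·(1), so 30 | h(1).
For the inductive step, assume it holds for an arbitrary p ≥ 1, i.e. 30 | h(p). Then
h(p+1) − 12·h(p) = (3·12^(p+1) - 3·2^(p+1)) − 12·(3·12^p - 3·2^p) = (-3)·2^p·(2 − 12) = (30)·2^p. Since 30 | h(p) by the inductive hypothesis, 30 | 12·h(p); and 30 | 30 since 30 = 30·1. Therefore 30 | h(p+1).
By induction, the statement is established for all m ≥ 1.
Therefore the largest such d is 30.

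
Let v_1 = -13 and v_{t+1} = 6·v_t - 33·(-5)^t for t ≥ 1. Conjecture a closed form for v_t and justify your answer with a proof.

v_t = 3(-5)^t + 2·6^(t - 1)

Computing the first terms: v_1 = -13, v_2 = 87, v_3 = -303. This suggests v_t = 3(-5)^t + 2·6^(t - 1).
When t = 1: the formula gives -13 = -13 = v_1.
Inductive step: suppose the statement holds for some r ≥ 1, so v_r = 3(-5)^r + 2·6^(r - 1).
Then v_{r+1} = 6·v_r - 33·(-5)^r = 6·(3(-5)^r + 2·6^(r - 1)) - 33·(-5)^r = 3(-5)^(r + 1) + 2·6^r = 3(-5)^(r+1) + 2·6^((r+1) - 1),
which is the claimed formula at t = r+1.
This completes the induction.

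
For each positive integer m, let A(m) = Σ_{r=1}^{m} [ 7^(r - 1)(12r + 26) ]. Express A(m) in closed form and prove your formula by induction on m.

A(m) = 2·7^m(m + 2) - 4

We claim A(m) = 2·7^m(m + 2) - 4 for all m ≥ 1.
Base step (m = 1): A(1) = 38, and the closed form gives 38. They agree.
Inductive step: assume the claim holds for m = r, so A(r) = 2·7^r(r + 2) - 4.
Then A(r+1) = A(r) + (7^r(12r + 38)) = (2·7^r(r + 2) - 4) + (7^r(12r + 38)).
Simplifying, A(r+1) = 14·7^r·r + 42·7^r - 4 = 2·7^(r+1)((r+1) + 2) - 4,
which is the closed form with m = r+1.
Hence, by induction on m, the claim holds for every m ≥ 1.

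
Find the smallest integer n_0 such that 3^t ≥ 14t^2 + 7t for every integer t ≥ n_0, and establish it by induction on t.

n_0 = 6

At t = 5: 243 < 385, so the inequality fails and n_0 ≥ 6. We prove 3^t ≥ 14t^2 + 7t for all t ≥ 6.
Base case (t = 6): 3^t = 729 and 14t^2 + 7t = 546, so 729 ≥ 546.
Suppose the result is true for t = m, so 3^m ≥ 14m^2 + 7m.
Then 3^(m + 1) = 3·(3^m) ≥ 3·(14m^2 + 7m).
Also, for m ≥ 6 we have 3·(14m^2 + 7m) ≥ 14(m+1)^2 + 7(m+1), since 3·(14m^2 + 7m) − (14(m+1)^2 + 7(m+1)) = 28m^2 - 14m - 21, which is nonnegative for all m ≥ 6.
Combining, 3^(m + 1) ≥ 14(m+1)^2 + 7(m+1).
By induction, the statement is established for all t ≥ 6.
Hence the smallest such n_0 is 6.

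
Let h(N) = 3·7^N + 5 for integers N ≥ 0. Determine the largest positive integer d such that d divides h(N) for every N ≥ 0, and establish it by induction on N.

Computing the first values: h(0) = 8 and h(1) = 26; gcd(8, 26) = 2, so d ≤ 2.
We prove 2 | 3·7^N + 5 for all N ≥ 0 by induction on N.
Base case (N = 0): h(0) = 8 = 2·(4), so 2 | h(0).
Suppose the result is true for N = i, i.e. 2 | h(i). Then
h(i+1) = 3·7^(i+1) + 5 = 7·(3·7^i + 5) - 30 = 7·h(i) - 30. The first term is divisible by 2 by the inductive hypothesis, and -30 is divisible by 2. Hence 2 | h(i+1).
This completes the induction.
Therefore the largest such d is 2.

d = 2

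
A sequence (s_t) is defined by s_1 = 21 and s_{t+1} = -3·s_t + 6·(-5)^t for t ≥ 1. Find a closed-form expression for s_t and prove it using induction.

Computing the first terms: s_1 = 21, s_2 = -93, s_3 = 429. This suggests s_t = -2(-3)^t - 3(-5)^t.
When t = 1: the formula gives 21 = 21 = s_1.
Inductive step: assume the claim holds for t = r, so s_r = -2(-3)^r - 3(-5)^r.
Then s_{r+1} = -3·s_r + 6·(-5)^r = -3·(-2(-3)^r - 3(-5)^r) + 6·(-5)^r = -2(-3)^(r + 1) - 3(-5)^(r + 1),
which is the claimed formula at t = r+1.
This completes the induction.

s_t = -2(-3)^t - 3(-5)^t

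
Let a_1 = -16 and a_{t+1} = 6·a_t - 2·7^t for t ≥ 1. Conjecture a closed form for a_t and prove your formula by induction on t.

a_t = -2·6^(t - 1) - 2·7^t

Computing the first terms: a_1 = -16, a_2 = -110, a_3 = -758. This suggests a_t = -2·6^(t - 1) - 2·7^t.
Base case (t = 1): the formula gives -16 = -16 = a_1.
Inductive step: suppose the statement holds for some j ≥ 1, so a_j = -2·6^(j - 1) - 2·7^j.
Then a_{j+1} = 6·a_j - 2·7^j = 6·(-2·6^(j - 1) - 2·7^j) - 2·7^j = -2·6^j - 2·7^(j + 1) = -2·6^((j+1) - 1) - 2·7^(j+1),
which is the claimed formula at t = j+1.
Hence, by induction on t, the claim holds for every t ≥ 1.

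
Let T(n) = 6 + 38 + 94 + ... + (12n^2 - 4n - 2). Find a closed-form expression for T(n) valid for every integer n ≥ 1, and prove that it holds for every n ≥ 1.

T(n) = 2n(2n^2 + 2n - 1)

We claim T(n) = 2n(2n^2 + 2n - 1) for all n ≥ 1.
Base step (n = 1): T(1) = 6, and the closed form gives 6. They agree.
Suppose the result is true for n = p, so T(p) = 2p(2p^2 + 2p - 1).
Then T(p+1) = T(p) + (12p^2 + 20p + 6) = (2p(2p^2 + 2p - 1)) + (12p^2 + 20p + 6).
Simplifying, T(p+1) = 2(p + 1)(2p^2 + 6p + 3) = 2(p+1)(2(p+1)^2 + 2(p+1) - 1),
which is the closed form with n = p+1.
By induction, the statement is established for all n ≥ 1.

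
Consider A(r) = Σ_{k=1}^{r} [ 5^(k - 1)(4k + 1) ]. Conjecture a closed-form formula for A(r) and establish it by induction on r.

We claim A(r) = 5^r·r for all r ≥ 1.
When r = 1: A(1) = 5, and the closed form gives 5. They agree.
Suppose the result is true for r = k, so A(k) = 5^k·k.
Then A(k+1) = A(k) + (5^k(4k + 5)) = (5^k·k) + (5^k(4k + 5)).
Simplifying, A(k+1) = 5^(k + 1)(k + 1) = 5^(k+1)·(k+1),
which is the closed form with r = k+1.
By induction, the statement is established for all r ≥ 1.

A(r) = 5^r·r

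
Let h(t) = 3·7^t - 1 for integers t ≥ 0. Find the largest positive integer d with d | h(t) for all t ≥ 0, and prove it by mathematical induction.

d = 2

Computing the first values: h(0) = 2 and h(1) = 20; gcd(2, 20) = 2, so d ≤ 2.
We prove 2 | 3·7^t - 1 for all t ≥ 0 by induction on t.
Base case (t = 0): h(0) = 2 = 2·(1), so 2 | h(0).
Suppose the result is true for t = p, i.e. 2 | h(p). Then
h(p+1) = 3·7^(p+1) - 1 = 7·(3·7^p - 1) + 6 = 7·h(p) + 6. The first term is divisible by 2 by the inductive hypothesis, and 6 is divisible by 2. Hence 2 | h(p+1).
By induction, the statement is established for all t ≥ 0.
Therefore the largest such d is 2.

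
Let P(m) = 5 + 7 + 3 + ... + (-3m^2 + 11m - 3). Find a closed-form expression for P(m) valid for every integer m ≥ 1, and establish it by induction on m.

We claim P(m) = -m(m^2 - 4m - 2) for all m ≥ 1.
For the base case m = 1: P(1) = 5, and the closed form gives 5. They agree.
For the inductive step, assume it holds for an arbitrary k ≥ 1, so P(k) = k(-k^2 + 4k + 2).
Then P(k+1) = P(k) + (-3k^2 + 5k + 5) = (k(-k^2 + 4k + 2)) + (-3k^2 + 5k + 5).
Simplifying, P(k+1) = -(k + 1)(k^2 - 2k - 5) = -(k+1)((k+1)^2 - 4(k+1) - 2),
which is the closed form with m = k+1.
By the principle of mathematical induction, the result holds for all m ≥ 1.

P(m) = -m(m^2 - 4m - 2)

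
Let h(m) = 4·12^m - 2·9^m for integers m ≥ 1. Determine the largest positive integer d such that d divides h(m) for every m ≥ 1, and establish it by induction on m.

Computing the first values: h(1) = 30 and h(2) = 414; gcd(30, 414) = 6, so d ≤ 6.
We prove 6 | 4·12^m - 2·9^m for all m ≥ 1 by induction on m.
For the base case m = 1: h(1) = 30 = 6·(5), so 6 | h(1).
Suppose the result is true for m = p, i.e. 6 | h(p). Then
h(p+1) − 12·h(p) = (4·12^(p+1) - 2·9^(p+1)) − 12·(4·12^p - 2·9^p) = (-2)·9^p·(9 − 12) = (6)·9^p. Since 6 | h(p) by the inductive hypothesis, 6 | 12·h(p); and 6 | 6 since 6 = 6·1. Therefore 6 | h(p+1).
By the principle of mathematical induction, the result holds for all m ≥ 1.
Therefore the largest such d is 6.

d = 6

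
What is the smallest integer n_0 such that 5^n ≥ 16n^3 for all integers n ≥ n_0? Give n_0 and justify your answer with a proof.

n_0 = 5

At n = 4: 625 < 1024, so the inequality fails and n_0 ≥ 5. We prove 5^n ≥ 16n^3 for all n ≥ 5.
Base case (n = 5): 5^n = 3125 and 16n^3 = 2000, so 3125 ≥ 2000.
For the inductive step, assume it holds for an arbitrary r ≥ 5, so 5^r ≥ 16r^3.
Then 5^(r + 1) = 5·(5^r) ≥ 5·(16r^3).
Also, for r ≥ 5 we have 5·(16r^3) ≥ 16(r+1)^3, since 5 ≥ (1 + 1/r)^3 for all r ≥ 5.
Combining, 5^(r + 1) ≥ 16(r+1)^3.
Hence, by induction on n, the claim holds for every n ≥ 5.
Hence the smallest such n_0 is 5.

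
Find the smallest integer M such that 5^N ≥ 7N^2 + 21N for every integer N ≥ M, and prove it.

At N = 3: 125 < 126, so the inequality fails and M ≥ 4. We prove 5^N ≥ 7N^2 + 21N for all N ≥ 4.
Base case (N = 4): 5^N = 625 and 7N^2 + 21N = 196, so 625 ≥ 196.
For the inductive step, assume it holds for an arbitrary k ≥ 4, so 5^k ≥ 7k^2 + 21k.
Then 5^(k + 1) = 5·(5^k) ≥ 5·(7k^2 + 21k).
Also, for k ≥ 4 we have 5·(7k^2 + 21k) ≥ 7(k+1)^2 + 21(k+1), since 5·(7k^2 + 21k) − (7(k+1)^2 + 21(k+1)) = 28k^2 + 70k - 28, which is nonnegative for all k ≥ 4.
Combining, 5^(k + 1) ≥ 7(k+1)^2 + 21(k+1).
By induction, the statement is established for all N ≥ 4.
Hence the smallest such M is 4.

M = 4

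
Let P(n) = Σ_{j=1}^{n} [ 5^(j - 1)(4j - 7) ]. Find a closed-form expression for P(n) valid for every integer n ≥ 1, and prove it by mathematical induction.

P(n) = 5^n(n - 2) + 2

We claim P(n) = 5^n(n - 2) + 2 for all n ≥ 1.
Base step (n = 1): P(1) = -3, and the closed form gives -3. They agree.
Suppose the result is true for n = j, so P(j) = 5^j(j - 2) + 2.
Then P(j+1) = P(j) + (5^j(4j - 3)) = (5^j(j - 2) + 2) + (5^j(4j - 3)).
Simplifying, P(j+1) = 5^(j + 1)j - 5^(j + 1) + 2 = 5^(j+1)((j+1) - 2) + 2,
which is the closed form with n = j+1.
This completes the induction.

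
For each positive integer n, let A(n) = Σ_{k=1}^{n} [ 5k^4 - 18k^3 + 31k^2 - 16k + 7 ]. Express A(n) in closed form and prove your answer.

A(n) = n(n^4 - 2n^3 + 3n^2 + 3n + 4)

We claim A(n) = n(n^4 - 2n^3 + 3n^2 + 3n + 4) for all n ≥ 1.
Base case (n = 1): A(1) = 9, and the closed form gives 9. They agree.
Inductive step: assume the claim holds for n = k, so A(k) = k(k^4 - 2k^3 + 3k^2 + 3k + 4).
Then A(k+1) = A(k) + (5k^4 + 2k^3 + 7k^2 + 12k + 9) = (k(k^4 - 2k^3 + 3k^2 + 3k + 4)) + (5k^4 + 2k^3 + 7k^2 + 12k + 9).
Simplifying, A(k+1) = (k + 1)(k^4 + 2k^3 + 3k^2 + 7k + 9) = (k+1)((k+1)^4 - 2(k+1)^3 + 3(k+1)^2 + 3(k+1) + 4),
which is the closed form with n = k+1.
Hence, by induction on n, the claim holds for every n ≥ 1.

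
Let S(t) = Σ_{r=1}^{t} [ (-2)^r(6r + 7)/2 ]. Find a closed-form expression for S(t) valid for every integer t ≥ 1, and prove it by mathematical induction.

We claim S(t) = (-2)^t(2t + 3) - 3 for all t ≥ 1.
Base step (t = 1): S(1) = -13, and the closed form gives -13. They agree.
Inductive step: assume the claim holds for t = r, so S(r) = (-2)^r(2r + 3) - 3.
Then S(r+1) = S(r) + ((-2)^r(-6r - 13)) = ((-2)^r(2r + 3) - 3) + ((-2)^r(-6r - 13)).
Simplifying, S(r+1) = -4(-2)^r·r - 10(-2)^r - 3 = (-2)^(r+1)(2(r+1) + 3) - 3,
which is the closed form with t = r+1.
By induction, the statement is established for all t ≥ 1.

S(t) = (-2)^t(2t + 3) - 3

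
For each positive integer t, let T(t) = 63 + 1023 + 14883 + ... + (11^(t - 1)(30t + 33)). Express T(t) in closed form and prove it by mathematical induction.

We claim T(t) = 3·11^t(t + 1) - 3 for all t ≥ 1.
Base case (t = 1): T(1) = 63, and the closed form gives 63. They agree.
Inductive step: assume the claim holds for t = i, so T(i) = 3·11^i(i + 1) - 3.
Then T(i+1) = T(i) + (11^i(30i + 63)) = (3·11^i(i + 1) - 3) + (11^i(30i + 63)).
Simplifying, T(i+1) = 33·11^i·i + 66·11^i - 3 = 3·11^(i+1)((i+1) + 1) - 3,
which is the closed form with t = i+1.
Hence, by induction on t, the claim holds for every t ≥ 1.

T(t) = 3·11^t(t + 1) - 3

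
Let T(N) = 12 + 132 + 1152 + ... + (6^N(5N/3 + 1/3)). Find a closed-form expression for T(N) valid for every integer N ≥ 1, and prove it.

T(N) = 2·6^N·N

We claim T(N) = 2·6^N·N for all N ≥ 1.
Base step (N = 1): T(1) = 12, and the closed form gives 12. They agree.
Suppose the result is true for N = j, so T(j) = 2·6^j·j.
Then T(j+1) = T(j) + (6^j(10j + 12)) = (2·6^j·j) + (6^j(10j + 12)).
Simplifying, T(j+1) = 12·6^j(j + 1) = 2·6^(j+1)·(j+1),
which is the closed form with N = j+1.
By the principle of mathematical induction, the result holds for all N ≥ 1.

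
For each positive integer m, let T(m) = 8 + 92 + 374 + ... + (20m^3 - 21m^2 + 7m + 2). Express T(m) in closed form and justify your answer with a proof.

T(m) = m(5m^3 + 3m^2 - 2m + 2)

We claim T(m) = m(5m^3 + 3m^2 - 2m + 2) for all m ≥ 1.
When m = 1: T(1) = 8, and the closed form gives 8. They agree.
Inductive step: assume the claim holds for m = k, so T(k) = k(5k^3 + 3k^2 - 2k + 2).
Then T(k+1) = T(k) + (20k^3 + 39k^2 + 25k + 8) = (k(5k^3 + 3k^2 - 2k + 2)) + (20k^3 + 39k^2 + 25k + 8).
Simplifying, T(k+1) = (k + 1)(5k^3 + 18k^2 + 19k + 8) = (k+1)(5(k+1)^3 + 3(k+1)^2 - 2(k+1) + 2),
which is the closed form with m = k+1.
Hence, by induction on m, the claim holds for every m ≥ 1.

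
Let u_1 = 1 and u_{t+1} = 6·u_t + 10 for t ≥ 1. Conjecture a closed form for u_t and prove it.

u_t = 3·6^(t - 1) - 2

Computing the first terms: u_1 = 1, u_2 = 16, u_3 = 106. This suggests u_t = 3·6^(t - 1) - 2.
When t = 1: the formula gives 1 = 1 = u_1.
Suppose the result is true for t = i, so u_i = 3·6^(i - 1) - 2.
Then u_{i+1} = 6·u_i + 10 = 6·(3·6^(i - 1) - 2) + 10 = 3·6^i - 2 = 3·6^((i+1) - 1) - 2,
which is the claimed formula at t = i+1.
By the principle of mathematical induction, the result holds for all t ≥ 1.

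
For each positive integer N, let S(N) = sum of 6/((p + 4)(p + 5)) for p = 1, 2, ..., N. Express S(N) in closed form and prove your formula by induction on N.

S(N) = 6N/(5(N + 5))

We claim S(N) = 6N/(5(N + 5)) for all N ≥ 1.
Base step (N = 1): S(1) = 1/5, and the closed form gives 1/5. They agree.
Inductive step: assume the claim holds for N = p, so S(p) = 6p/(5(p + 5)).
Then S(p+1) = S(p) + (6/((p + 5)(p + 6))) = (6p/(5(p + 5))) + (6/((p + 5)(p + 6))).
Simplifying, S(p+1) = 6(p + 1)/(5(p + 6)) = 6(p+1)/(5((p+1) + 5)),
which is the closed form with N = p+1.
Hence, by induction on N, the claim holds for every N ≥ 1.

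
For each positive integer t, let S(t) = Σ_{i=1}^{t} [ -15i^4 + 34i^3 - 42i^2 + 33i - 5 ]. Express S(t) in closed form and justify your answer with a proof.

We claim S(t) = -t(3t^4 - t^3 + 2t^2 - 4t - 5) for all t ≥ 1.
When t = 1: S(1) = 5, and the closed form gives 5. They agree.
Suppose the result is true for t = i, so S(i) = i(-3i^4 + i^3 - 2i^2 + 4i + 5).
Then S(i+1) = S(i) + (-15i^4 - 26i^3 - 30i^2 - 9i + 5) = (i(-3i^4 + i^3 - 2i^2 + 4i + 5)) + (-15i^4 - 26i^3 - 30i^2 - 9i + 5).
Simplifying, S(i+1) = -(i + 1)(3i^4 + 11i^3 + 17i^2 + 9i - 5) = -(i+1)(3(i+1)^4 - (i+1)^3 + 2(i+1)^2 - 4(i+1) - 5),
which is the closed form with t = i+1.
Hence, by induction on t, the claim holds for every t ≥ 1.

S(t) = -t(3t^4 - t^3 + 2t^2 - 4t - 5)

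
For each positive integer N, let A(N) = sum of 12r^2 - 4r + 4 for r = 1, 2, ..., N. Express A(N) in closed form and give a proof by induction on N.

A(N) = 4N(N^2 + N + 1)

We claim A(N) = 4N(N^2 + N + 1) for all N ≥ 1.
Base step (N = 1): A(1) = 12, and the closed form gives 12. They agree.
Suppose the result is true for N = r, so A(r) = 4r(r^2 + r + 1).
Then A(r+1) = A(r) + (-4r + 12(r + 1)^2) = (4r(r^2 + r + 1)) + (-4r + 12(r + 1)^2).
Simplifying, A(r+1) = 4(r + 1)(r^2 + 3r + 3) = 4(r+1)((r+1)^2 + (r+1) + 1),
which is the closed form with N = r+1.
Hence, by induction on N, the claim holds for every N ≥ 1.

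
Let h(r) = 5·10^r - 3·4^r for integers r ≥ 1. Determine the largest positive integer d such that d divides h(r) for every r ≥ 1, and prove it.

d = 2

Computing the first values: h(1) = 38 and h(2) = 452; gcd(38, 452) = 2, so d ≤ 2.
We prove 2 | 5·10^r - 3·4^r for all r ≥ 1 by induction on r.
When r = 1: h(1) = 38 = 2·(19), so 2 | h(1).
Inductive step: suppose the statement holds for some i ≥ 1, i.e. 2 | h(i). Then
h(i+1) − 10·h(i) = (5·10^(i+1) - 3·4^(i+1)) − 10·(5·10^i - 3·4^i) = (-3)·4^i·(4 − 10) = (18)·4^i. Since 2 | h(i) by the inductive hypothesis, 2 | 10·h(i); and 2 | 18 since 18 = 2·9. Therefore 2 | h(i+1).
By the principle of mathematical induction, the result holds for all r ≥ 1.
Therefore the largest such d is 2.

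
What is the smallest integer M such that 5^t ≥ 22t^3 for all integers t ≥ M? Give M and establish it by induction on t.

At t = 4: 625 < 1408, so the inequality fails and M ≥ 5. We prove 5^t ≥ 22t^3 for all t ≥ 5.
Base case (t = 5): 5^t = 3125 and 22t^3 = 2750, so 3125 ≥ 2750.
Inductive step: suppose the statement holds for some j ≥ 5, so 5^j ≥ 22j^3.
Then 5^(j + 1) = 5·(5^j) ≥ 5·(22j^3).
Also, for j ≥ 5 we have 5·(22j^3) ≥ 22(j+1)^3, since 5 ≥ (1 + 1/j)^3 for all j ≥ 5.
Combining, 5^(j + 1) ≥ 22(j+1)^3.
Hence, by induction on t, the claim holds for every t ≥ 5.
Hence the smallest such M is 5.

M = 5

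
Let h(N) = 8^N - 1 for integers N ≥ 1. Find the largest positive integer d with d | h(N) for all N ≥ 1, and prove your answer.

Computing the first values: h(1) = 7 and h(2) = 63; gcd(7, 63) = 7, so d ≤ 7.
We prove 7 | 8^N - 1 for all N ≥ 1 by induction on N.
For the base case N = 1: h(1) = 7 = 7·(1), so 7 | h(1).
Suppose the result is true for N = j, i.e. 7 | h(j). Then
8^{j+1} − 1^{j+1} = 8·8^j − 1·1^j = 8·(8^j − 1^j) + (7)·1^j. The first term is divisible by 7 by the inductive hypothesis, and the second term (7)·1^j is divisible by 7 since 7 | 7. Hence 7 | h(j+1).
By the principle of mathematical induction, the result holds for all N ≥ 1.
Therefore the largest such d is 7.

d = 7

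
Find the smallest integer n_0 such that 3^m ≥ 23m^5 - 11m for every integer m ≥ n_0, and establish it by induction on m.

n_0 = 16

At m = 15: 14348907 < 17465460, so the inequality fails and n_0 ≥ 16. We prove 3^m ≥ 23m^5 - 11m for all m ≥ 16.
When m = 16: 3^m = 43046721 and 23m^5 - 11m = 24117072, so 43046721 ≥ 24117072.
For the inductive step, assume it holds for an arbitrary k ≥ 16, so 3^k ≥ 23k^5 - 11k.
Then 3^(k + 1) = 3·(3^k) ≥ 3·(23k^5 - 11k).
Also, for k ≥ 16 we have 3·(23k^5 - 11k) ≥ 23(k+1)^5 - 11(k+1), since 3·(23k^5 - 11k) − (23(k+1)^5 - 11(k+1)) = 46k^5 - 115k^4 - 230k^3 - 230k^2 - 137k - 12, which is nonnegative for all k ≥ 16.
Combining, 3^(k + 1) ≥ 23(k+1)^5 - 11(k+1).
This completes the induction.
Hence the smallest such n_0 is 16.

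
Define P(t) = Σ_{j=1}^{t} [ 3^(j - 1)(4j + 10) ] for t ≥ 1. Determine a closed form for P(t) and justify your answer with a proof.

We claim P(t) = 2·3^t(t + 2) - 4 for all t ≥ 1.
When t = 1: P(1) = 14, and the closed form gives 14. They agree.
For the inductive step, assume it holds for an arbitrary j ≥ 1, so P(j) = 2·3^j(j + 2) - 4.
Then P(j+1) = P(j) + (3^j(4j + 14)) = (2·3^j(j + 2) - 4) + (3^j(4j + 14)).
Simplifying, P(j+1) = 6·3^j·j + 18·3^j - 4 = 2·3^(j+1)((j+1) + 2) - 4,
which is the closed form with t = j+1.
By the principle of mathematical induction, the result holds for all t ≥ 1.

P(t) = 2·3^t(t + 2) - 4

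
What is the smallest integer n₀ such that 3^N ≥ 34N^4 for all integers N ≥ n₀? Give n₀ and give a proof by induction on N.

At N = 12: 531441 < 705024, so the inequality fails and n₀ ≥ 13. We prove 3^N ≥ 34N^4 for all N ≥ 13.
When N = 13: 3^N = 1594323 and 34N^4 = 971074, so 1594323 ≥ 971074.
Inductive step: suppose the statement holds for some r ≥ 13, so 3^r ≥ 34r^4.
Then 3^(r + 1) = 3·(3^r) ≥ 3·(34r^4).
Also, for r ≥ 13 we have 3·(34r^4) ≥ 34(r+1)^4, since 3 ≥ (1 + 1/r)^4 for all r ≥ 13.
Combining, 3^(r + 1) ≥ 34(r+1)^4.
This completes the induction.
Hence the smallest such n₀ is 13.

n₀ = 13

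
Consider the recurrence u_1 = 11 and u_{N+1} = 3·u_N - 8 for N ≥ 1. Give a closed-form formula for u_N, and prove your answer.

u_N = 7·3^(N - 1) + 4

Computing the first terms: u_1 = 11, u_2 = 25, u_3 = 67. This suggests u_N = 7·3^(N - 1) + 4.
When N = 1: the formula gives 11 = 11 = u_1.
Suppose the result is true for N = j, so u_j = 7·3^(j - 1) + 4.
Then u_{j+1} = 3·u_j - 8 = 3·(7·3^(j - 1) + 4) - 8 = 7·3^j + 4 = 7·3^((j+1) - 1) + 4,
which is the claimed formula at N = j+1.
By induction, the statement is established for all N ≥ 1.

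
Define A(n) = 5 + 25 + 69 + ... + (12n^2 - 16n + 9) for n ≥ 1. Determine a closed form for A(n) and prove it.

We claim A(n) = n(4n^2 - 2n + 3) for all n ≥ 1.
Base case (n = 1): A(1) = 5, and the closed form gives 5. They agree.
Suppose the result is true for n = r, so A(r) = r(4r^2 - 2r + 3).
Then A(r+1) = A(r) + (12r^2 + 8r + 5) = (r(4r^2 - 2r + 3)) + (12r^2 + 8r + 5).
Simplifying, A(r+1) = (r + 1)(4r^2 + 6r + 5) = (r+1)(4(r+1)^2 - 2(r+1) + 3),
which is the closed form with n = r+1.
By induction, the statement is established for all n ≥ 1.

A(n) = n(4n^2 - 2n + 3)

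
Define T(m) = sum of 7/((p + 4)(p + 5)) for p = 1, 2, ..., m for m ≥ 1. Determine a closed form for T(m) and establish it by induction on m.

T(m) = 7m/(5(m + 5))

We claim T(m) = 7m/(5(m + 5)) for all m ≥ 1.
Base step (m = 1): T(1) = 7/30, and the closed form gives 7/30. They agree.
For the inductive step, assume it holds for an arbitrary p ≥ 1, so T(p) = 7p/(5(p + 5)).
Then T(p+1) = T(p) + (7/((p + 5)(p + 6))) = (7p/(5(p + 5))) + (7/((p + 5)(p + 6))).
Simplifying, T(p+1) = 7(p + 1)/(5(p + 6)) = 7(p+1)/(5((p+1) + 5)),
which is the closed form with m = p+1.
By the principle of mathematical induction, the result holds for all m ≥ 1.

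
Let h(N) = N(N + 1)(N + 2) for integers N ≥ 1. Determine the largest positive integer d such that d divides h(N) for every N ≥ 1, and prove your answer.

d = 6

Computing the first values: h(1) = 6 and h(2) = 24; gcd(6, 24) = 6, so d ≤ 6.
We prove 6 | N(N + 1)(N + 2) for all N ≥ 1 by induction on N.
When N = 1: h(1) = 6 = 6·(1), so 6 | h(1).
Inductive step: assume the claim holds for N = j, i.e. 6 | h(j). Then
h(j+1) − h(j) = (j+1)·(j+2)·(j+3) − j·(j+1)·(j+2) = (j+1)·(j+2)·[(j+3) − j] = 3·(j+1)·(j+2). The product of 2 consecutive integers is divisible by (2)! = 2, so h(j+1) − h(j) is divisible by 3·2 = 6. By the inductive hypothesis 6 | h(j), hence 6 | h(j+1).
This completes the induction.
Therefore the largest such d is 6.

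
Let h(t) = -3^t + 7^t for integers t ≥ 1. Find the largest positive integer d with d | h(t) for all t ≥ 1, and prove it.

d = 4

Computing the first values: h(1) = 4 and h(2) = 40; gcd(4, 40) = 4, so d ≤ 4.
We prove 4 | -3^t + 7^t for all t ≥ 1 by induction on t.
When t = 1: h(1) = 4 = 4·(1), so 4 | h(1).
For the inductive step, assume it holds for an arbitrary m ≥ 1, i.e. 4 | h(m). Then
7^{m+1} − 3^{m+1} = 7·7^m − 3·3^m = 7·(7^m − 3^m) + (4)·3^m. The first term is divisible by 4 by the inductive hypothesis, and the second term (4)·3^m is divisible by 4 since 4 | 4. Hence 4 | h(m+1).
This completes the induction.
Therefore the largest such d is 4.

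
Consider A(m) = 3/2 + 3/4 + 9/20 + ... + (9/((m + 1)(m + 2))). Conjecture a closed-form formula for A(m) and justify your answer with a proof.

A(m) = 9m/(2(m + 2))

We claim A(m) = 9m/(2(m + 2)) for all m ≥ 1.
When m = 1: A(1) = 3/2, and the closed form gives 3/2. They agree.
Inductive step: suppose the statement holds for some j ≥ 1, so A(j) = 9j/(2(j + 2)).
Then A(j+1) = A(j) + (9/((j + 2)(j + 3))) = (9j/(2(j + 2))) + (9/((j + 2)(j + 3))).
Simplifying, A(j+1) = 9(j + 1)/(2(j + 3)) = 9(j+1)/(2((j+1) + 2)),
which is the closed form with m = j+1.
By the principle of mathematical induction, the result holds for all m ≥ 1.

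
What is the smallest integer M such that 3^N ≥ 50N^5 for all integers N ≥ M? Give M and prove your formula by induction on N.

M = 17

At N = 16: 43046721 < 52428800, so the inequality fails and M ≥ 17. We prove 3^N ≥ 50N^5 for all N ≥ 17.
Base step (N = 17): 3^N = 129140163 and 50N^5 = 70992850, so 129140163 ≥ 70992850.
Suppose the result is true for N = p, so 3^p ≥ 50p^5.
Then 3^(p + 1) = 3·(3^p) ≥ 3·(50p^5).
Also, for p ≥ 17 we have 3·(50p^5) ≥ 50(p+1)^5, since 3 ≥ (1 + 1/p)^5 for all p ≥ 17.
Combining, 3^(p + 1) ≥ 50(p+1)^5.
This completes the induction.
Hence the smallest such M is 17.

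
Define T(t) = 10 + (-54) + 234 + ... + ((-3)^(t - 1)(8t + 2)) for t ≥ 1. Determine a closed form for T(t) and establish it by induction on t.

We claim T(t) = -(-3)^t(2t + 1) + 1 for all t ≥ 1.
Base step (t = 1): T(1) = 10, and the closed form gives 10. They agree.
For the inductive step, assume it holds for an arbitrary r ≥ 1, so T(r) = -(-3)^r(2r + 1) + 1.
Then T(r+1) = T(r) + ((-3)^r(8r + 10)) = (-(-3)^r(2r + 1) + 1) + ((-3)^r(8r + 10)).
Simplifying, T(r+1) = 6(-3)^r·r + 9(-3)^r + 1 = -(-3)^(r+1)(2(r+1) + 1) + 1,
which is the closed form with t = r+1.
Hence, by induction on t, the claim holds for every t ≥ 1.

T(t) = -(-3)^t(2t + 1) + 1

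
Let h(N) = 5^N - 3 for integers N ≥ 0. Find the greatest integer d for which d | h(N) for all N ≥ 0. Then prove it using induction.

Computing the first values: h(0) = -2 and h(1) = 2; gcd(-2, 2) = 2, so d ≤ 2.
We prove 2 | 5^N - 3 for all N ≥ 0 by induction on N.
When N = 0: h(0) = -2 = 2·(-1), so 2 | h(0).
For the inductive step, assume it holds for an arbitrary j ≥ 0, i.e. 2 | h(j). Then
h(j+1) = 5^(j+1) - 3 = 5·(5^j - 3) + 12 = 5·h(j) + 12. The first term is divisible by 2 by the inductive hypothesis, and 12 is divisible by 2. Hence 2 | h(j+1).
By the principle of mathematical induction, the result holds for all N ≥ 0.
Therefore the largest such d is 2.

d = 2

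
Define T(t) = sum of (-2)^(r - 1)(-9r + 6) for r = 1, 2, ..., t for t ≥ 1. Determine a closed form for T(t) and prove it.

We claim T(t) = (-2)^t(3t - 1) + 1 for all t ≥ 1.
When t = 1: T(1) = -3, and the closed form gives -3. They agree.
Inductive step: suppose the statement holds for some r ≥ 1, so T(r) = (-2)^r(3r - 1) + 1.
Then T(r+1) = T(r) + ((-2)^r(-9r - 3)) = ((-2)^r(3r - 1) + 1) + ((-2)^r(-9r - 3)).
Simplifying, T(r+1) = -6(-2)^r·r - 4(-2)^r + 1 = (-2)^(r+1)(3(r+1) - 1) + 1,
which is the closed form with t = r+1.
By the principle of mathematical induction, the result holds for all t ≥ 1.

T(t) = (-2)^t(3t - 1) + 1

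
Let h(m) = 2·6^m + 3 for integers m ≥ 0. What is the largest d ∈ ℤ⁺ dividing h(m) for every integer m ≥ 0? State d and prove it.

d = 5

Computing the first values: h(0) = 5 and h(1) = 15; gcd(5, 15) = 5, so d ≤ 5.
We prove 5 | 2·6^m + 3 for all m ≥ 0 by induction on m.
For the base case m = 0: h(0) = 5 = 5·(1), so 5 | h(0).
Inductive step: assume the claim holds for m = j, i.e. 5 | h(j). Then
h(j+1) = 2·6^(j+1) + 3 = 6·(2·6^j + 3) - 15 = 6·h(j) - 15. The first term is divisible by 5 by the inductive hypothesis, and -15 is divisible by 5. Hence 5 | h(j+1).
Hence, by induction on m, the claim holds for every m ≥ 0.
Therefore the largest such d is 5.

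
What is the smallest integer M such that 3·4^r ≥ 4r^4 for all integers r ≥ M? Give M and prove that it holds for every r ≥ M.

M = 5

At r = 4: 768 < 1024, so the inequality fails and M ≥ 5. We prove 3·4^r ≥ 4r^4 for all r ≥ 5.
Base case (r = 5): 3·4^r = 3072 and 4r^4 = 2500, so 3072 ≥ 2500.
Suppose the result is true for r = k, so 3·4^k ≥ 4k^4.
Then 3·4^(k + 1) = 4·(3·4^k) ≥ 4·(4k^4).
Also, for k ≥ 5 we have 4·(4k^4) ≥ 4(k+1)^4, since 4 ≥ (1 + 1/k)^4 for all k ≥ 5.
Combining, 3·4^(k + 1) ≥ 4(k+1)^4.
Hence, by induction on r, the claim holds for every r ≥ 5.
Hence the smallest such M is 5.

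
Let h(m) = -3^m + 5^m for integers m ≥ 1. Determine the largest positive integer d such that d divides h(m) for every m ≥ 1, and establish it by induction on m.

Computing the first values: h(1) = 2 and h(2) = 16; gcd(2, 16) = 2, so d ≤ 2.
We prove 2 | -3^m + 5^m for all m ≥ 1 by induction on m.
Base step (m = 1): h(1) = 2 = 2·(1), so 2 | h(1).
Inductive step: suppose the statement holds for some p ≥ 1, i.e. 2 | h(p). Then
5^{p+1} − 3^{p+1} = 5·5^p − 3·3^p = 5·(5^p − 3^p) + (2)·3^p. The first term is divisible by 2 by the inductive hypothesis, and the second term (2)·3^p is divisible by 2 since 2 | 2. Hence 2 | h(p+1).
By the principle of mathematical induction, the result holds for all m ≥ 1.
Therefore the largest such d is 2.

d = 2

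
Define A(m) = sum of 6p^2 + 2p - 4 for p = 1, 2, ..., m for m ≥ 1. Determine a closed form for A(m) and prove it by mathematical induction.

A(m) = 2m(m^2 + 2m - 1)

We claim A(m) = 2m(m^2 + 2m - 1) for all m ≥ 1.
Base case (m = 1): A(1) = 4, and the closed form gives 4. They agree.
Inductive step: suppose the statement holds for some p ≥ 1, so A(p) = 2p(p^2 + 2p - 1).
Then A(p+1) = A(p) + (6p^2 + 14p + 4) = (2p(p^2 + 2p - 1)) + (6p^2 + 14p + 4).
Simplifying, A(p+1) = 2(p + 1)(p^2 + 4p + 2) = 2(p+1)((p+1)^2 + 2(p+1) - 1),
which is the closed form with m = p+1.
By induction, the statement is established for all m ≥ 1.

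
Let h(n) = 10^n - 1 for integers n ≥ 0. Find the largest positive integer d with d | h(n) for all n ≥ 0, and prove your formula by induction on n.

d = 9

Computing the first values: h(0) = 0 and h(1) = 9; gcd(0, 9) = 9, so d ≤ 9.
We prove 9 | 10^n - 1 for all n ≥ 0 by induction on n.
For the base case n = 0: h(0) = 0 = 9·(0), so 9 | h(0).
Suppose the result is true for n = r, i.e. 9 | h(r). Then
h(r+1) = 10^(r+1) - 1 = 10·(10^r - 1) + 9 = 10·h(r) + 9. The first term is divisible by 9 by the inductive hypothesis, and 9 is divisible by 9. Hence 9 | h(r+1).
By induction, the statement is established for all n ≥ 0.
Therefore the largest such d is 9.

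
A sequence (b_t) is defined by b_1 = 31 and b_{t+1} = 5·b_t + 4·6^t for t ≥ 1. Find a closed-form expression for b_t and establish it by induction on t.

b_t = 7·5^(t - 1) + 4·6^t

Computing the first terms: b_1 = 31, b_2 = 179, b_3 = 1039. This suggests b_t = 7·5^(t - 1) + 4·6^t.
For the base case t = 1: the formula gives 31 = 31 = b_1.
Suppose the result is true for t = i, so b_i = 7·5^(i - 1) + 4·6^i.
Then b_{i+1} = 5·b_i + 4·6^i = 5·(7·5^(i - 1) + 4·6^i) + 4·6^i = 7·5^i + 4·6^(i + 1) = 7·5^((i+1) - 1) + 4·6^(i+1),
which is the claimed formula at t = i+1.
Hence, by induction on t, the claim holds for every t ≥ 1.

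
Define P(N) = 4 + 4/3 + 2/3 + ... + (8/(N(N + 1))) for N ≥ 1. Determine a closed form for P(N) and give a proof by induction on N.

We claim P(N) = 8N/(N + 1) for all N ≥ 1.
Base step (N = 1): P(1) = 4, and the closed form gives 4. They agree.
Inductive step: suppose the statement holds for some r ≥ 1, so P(r) = 8r/(r + 1).
Then P(r+1) = P(r) + (8/((r + 1)(r + 2))) = (8r/(r + 1)) + (8/((r + 1)(r + 2))).
Simplifying, P(r+1) = 8(r + 1)/(r + 2) = 8(r+1)/((r+1) + 1),
which is the closed form with N = r+1.
By the principle of mathematical induction, the result holds for all N ≥ 1.

P(N) = 8N/(N + 1)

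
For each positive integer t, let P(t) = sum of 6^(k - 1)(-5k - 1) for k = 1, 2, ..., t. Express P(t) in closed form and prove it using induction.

We claim P(t) = -6^t·t for all t ≥ 1.
For the base case t = 1: P(1) = -6, and the closed form gives -6. They agree.
For the inductive step, assume it holds for an arbitrary k ≥ 1, so P(k) = -6^k·k.
Then P(k+1) = P(k) + (6^k(-5k - 6)) = (-6^k·k) + (6^k(-5k - 6)).
Simplifying, P(k+1) = 6^(k + 1)(-k - 1) = -6^(k+1)·(k+1),
which is the closed form with t = k+1.
This completes the induction.

P(t) = -6^t·t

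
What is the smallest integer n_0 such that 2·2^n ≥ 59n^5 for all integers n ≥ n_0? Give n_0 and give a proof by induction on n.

n_0 = 30

At n = 29: 1073741824 < 1210157791, so the inequality fails and n_0 ≥ 30. We prove 2·2^n ≥ 59n^5 for all n ≥ 30.
Base step (n = 30): 2·2^n = 2147483648 and 59n^5 = 1433700000, so 2147483648 ≥ 1433700000.
Inductive step: assume the claim holds for n = r, so 2·2^r ≥ 59r^5.
Then 2·2^(r + 1) = 2·(2·2^r) ≥ 2·(59r^5).
Also, for r ≥ 30 we have 2·(59r^5) ≥ 59(r+1)^5, since 2 ≥ (1 + 1/r)^5 for all r ≥ 30.
Combining, 2·2^(r + 1) ≥ 59(r+1)^5.
Hence, by induction on n, the claim holds for every n ≥ 30.
Hence the smallest such n_0 is 30.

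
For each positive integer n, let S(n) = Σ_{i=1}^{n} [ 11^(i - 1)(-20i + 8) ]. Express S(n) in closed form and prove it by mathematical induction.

We claim S(n) = 11^n(-2n + 1) - 1 for all n ≥ 1.
Base case (n = 1): S(1) = -12, and the closed form gives -12. They agree.
For the inductive step, assume it holds for an arbitrary i ≥ 1, so S(i) = 11^i(-2i + 1) - 1.
Then S(i+1) = S(i) + (11^i(-20i - 12)) = (11^i(-2i + 1) - 1) + (11^i(-20i - 12)).
Simplifying, S(i+1) = -22·11^i·i - 11·11^i - 1 = 11^(i+1)(-2(i+1) + 1) - 1,
which is the closed form with n = i+1.
Hence, by induction on n, the claim holds for every n ≥ 1.

S(n) = 11^n(-2n + 1) - 1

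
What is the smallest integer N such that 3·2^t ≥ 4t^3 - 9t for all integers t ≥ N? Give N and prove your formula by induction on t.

At t = 10: 3072 < 3910, so the inequality fails and N ≥ 11. We prove 3·2^t ≥ 4t^3 - 9t for all t ≥ 11.
When t = 11: 3·2^t = 6144 and 4t^3 - 9t = 5225, so 6144 ≥ 5225.
For the inductive step, assume it holds for an arbitrary k ≥ 11, so 3·2^k ≥ 4k^3 - 9k.
Then 3·2^(k + 1) = 2·(3·2^k) ≥ 2·(4k^3 - 9k).
Also, for k ≥ 11 we have 2·(4k^3 - 9k) ≥ 4(k+1)^3 - 9(k+1), since 2·(4k^3 - 9k) − (4(k+1)^3 - 9(k+1)) = 4k^3 - 12k^2 - 21k + 5, which is nonnegative for all k ≥ 11.
Combining, 3·2^(k + 1) ≥ 4(k+1)^3 - 9(k+1).
Hence, by induction on t, the claim holds for every t ≥ 11.
Hence the smallest such N is 11.

N = 11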